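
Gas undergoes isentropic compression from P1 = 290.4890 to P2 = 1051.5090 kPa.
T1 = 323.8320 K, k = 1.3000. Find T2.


(k-1)/k = 0.2308
(P2/P1)^exp = 1.3456
T2 = 323.8320 * 1.3456 = 435.7593 K

435.7593 K


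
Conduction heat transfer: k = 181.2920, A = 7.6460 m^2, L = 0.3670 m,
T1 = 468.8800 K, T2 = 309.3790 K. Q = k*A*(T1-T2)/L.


dT = 159.5010 K
Q = 181.2920 * 7.6460 * 159.5010 / 0.3670 = 602435.1171 W

602435.1171 W


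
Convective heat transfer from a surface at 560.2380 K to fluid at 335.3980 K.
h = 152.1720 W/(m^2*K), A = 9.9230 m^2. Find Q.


dT = 224.8400 K
Q = 152.1720 * 9.9230 * 224.8400 = 339509.0197 W

339509.0197 W


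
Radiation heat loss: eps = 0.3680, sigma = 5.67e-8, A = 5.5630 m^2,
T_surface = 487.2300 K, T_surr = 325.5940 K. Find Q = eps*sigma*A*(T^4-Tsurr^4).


T^4 = 5.6355e+10
Tsurr^4 = 1.1238e+10
Q = 0.3680 * 5.67e-8 * 5.5630 * 4.5117e+10 = 5236.9758 W

5236.9758 W


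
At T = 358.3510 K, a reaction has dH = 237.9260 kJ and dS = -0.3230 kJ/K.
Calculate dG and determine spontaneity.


T*dS = 358.3510 * -0.3230 = -115.7474 kJ
dG = 237.9260 + 115.7474 = 353.6734 kJ (non-spontaneous)

dG = 353.6734 kJ, non-spontaneous


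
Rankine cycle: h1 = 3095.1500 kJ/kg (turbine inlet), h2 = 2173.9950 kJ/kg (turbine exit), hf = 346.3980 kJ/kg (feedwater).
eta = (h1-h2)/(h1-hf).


W = 921.1550 kJ/kg
Q_in = 2748.7520 kJ/kg
eta = 0.3351 = 33.5118%

eta = 33.5118%


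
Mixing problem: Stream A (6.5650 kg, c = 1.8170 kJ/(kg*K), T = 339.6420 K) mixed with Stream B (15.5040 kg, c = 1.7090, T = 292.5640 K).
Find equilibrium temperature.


num = 11803.3293
den = 38.4249
Tf = 307.1789 K

307.1789 K


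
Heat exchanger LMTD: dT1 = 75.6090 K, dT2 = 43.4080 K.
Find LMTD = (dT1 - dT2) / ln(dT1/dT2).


dT1/dT2 = 1.7418
ln(dT1/dT2) = 0.5549
LMTD = 32.2010 / 0.5549 = 58.0270 K

58.0270 K


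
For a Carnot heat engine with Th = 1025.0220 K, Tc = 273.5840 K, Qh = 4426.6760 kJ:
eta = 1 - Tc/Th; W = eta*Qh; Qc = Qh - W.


eta = 1 - 273.5840/1025.0220 = 0.7331
W = 0.7331 * 4426.6760 = 3245.1719 kJ
Qc = 4426.6760 - 3245.1719 = 1181.5041 kJ

eta = 73.3095%, W = 3245.1719 kJ, Qc = 1181.5041 kJ


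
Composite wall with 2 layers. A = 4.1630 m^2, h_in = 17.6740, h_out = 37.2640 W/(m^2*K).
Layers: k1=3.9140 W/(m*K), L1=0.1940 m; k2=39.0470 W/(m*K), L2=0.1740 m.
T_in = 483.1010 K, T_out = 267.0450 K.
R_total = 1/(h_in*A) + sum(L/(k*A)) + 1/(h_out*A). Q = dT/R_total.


R_conv_in = 1/(17.6740*4.1630) = 0.0136
R_1 = 0.1940/(3.9140*4.1630) = 0.0119
R_2 = 0.1740/(39.0470*4.1630) = 0.0011
R_conv_out = 1/(37.2640*4.1630) = 0.0064
R_total = 0.0330 K/W
Q = 216.0560 / 0.0330 = 6544.3567 W

R_total = 0.0330 K/W, Q = 6544.3567 W


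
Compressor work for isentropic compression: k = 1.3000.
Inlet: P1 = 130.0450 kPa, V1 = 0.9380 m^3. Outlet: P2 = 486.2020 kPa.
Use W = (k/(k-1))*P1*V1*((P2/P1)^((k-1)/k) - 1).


(k-1)/k = 0.2308
(P2/P1)^exp = 1.3557
W = 4.3333 * 130.0450 * 0.9380 * (1.3557 - 1) = 188.0247 kJ

188.0247 kJ


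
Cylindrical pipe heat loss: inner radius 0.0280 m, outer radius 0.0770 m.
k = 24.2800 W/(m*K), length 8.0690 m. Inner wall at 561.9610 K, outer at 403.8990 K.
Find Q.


dT = 158.0620 K
ln(ro/ri) = 1.0116
Q = 2*pi*24.2800*8.0690*158.0620 / 1.0116 = 192338.6339 W

192338.6339 W


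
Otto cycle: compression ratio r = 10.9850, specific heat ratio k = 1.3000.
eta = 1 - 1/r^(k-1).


r^(k-1) = 2.0523
eta = 1 - 1/2.0523 = 0.5127 = 51.2741%

51.2741%


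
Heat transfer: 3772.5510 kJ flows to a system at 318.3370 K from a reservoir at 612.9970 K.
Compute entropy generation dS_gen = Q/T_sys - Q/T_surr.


dS_sys = 3772.5510/318.3370 = 11.8508 kJ/K
dS_surr = -3772.5510/612.9970 = -6.1543 kJ/K
dS_gen = 11.8508 - 6.1543 = 5.6965 kJ/K (irreversible)

dS_gen = 5.6965 kJ/K, irreversible


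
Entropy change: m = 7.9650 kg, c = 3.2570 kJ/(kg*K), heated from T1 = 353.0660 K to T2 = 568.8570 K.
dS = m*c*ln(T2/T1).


T2/T1 = 1.6112
ln(T2/T1) = 0.4770
dS = 7.9650 * 3.2570 * 0.4770 = 12.3737 kJ/K

12.3737 kJ/K


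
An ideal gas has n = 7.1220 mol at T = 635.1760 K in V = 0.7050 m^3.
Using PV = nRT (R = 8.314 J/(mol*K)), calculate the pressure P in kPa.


P = nRT/V = 7.1220 * 8.314 * 635.1760 / 0.7050
= 37610.2369 / 0.7050 = 53347.8538 Pa = 53.3479 kPa

53.3479 kPa


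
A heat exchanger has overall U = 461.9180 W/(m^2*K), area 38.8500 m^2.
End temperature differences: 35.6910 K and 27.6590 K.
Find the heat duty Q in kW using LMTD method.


LMTD = 31.5045 K
Q = 461.9180 * 38.8500 * 31.5045 = 565365.1694 W = 565.3652 kW

565.3652 kW


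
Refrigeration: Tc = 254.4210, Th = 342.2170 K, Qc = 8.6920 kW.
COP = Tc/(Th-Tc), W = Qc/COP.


COP = 254.4210 / 87.7960 = 2.8979
W = 8.6920 / 2.8979 = 2.9994 kW

COP = 2.8979, W = 2.9994 kW


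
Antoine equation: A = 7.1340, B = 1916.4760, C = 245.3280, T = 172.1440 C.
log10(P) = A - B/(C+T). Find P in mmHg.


C+T = 417.4720
B/(C+T) = 4.5907
log10(P) = 7.1340 - 4.5907 = 2.5433
P = 10^2.5433 = 349.4061 mmHg

349.4061 mmHg


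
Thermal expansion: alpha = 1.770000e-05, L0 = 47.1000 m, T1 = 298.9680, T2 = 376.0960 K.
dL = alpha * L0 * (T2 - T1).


dT = 77.1280 K
dL = 1.770000e-05 * 47.1000 * 77.1280 = 0.064299 m
L_final = 47.164299 m

dL = 0.064299 m


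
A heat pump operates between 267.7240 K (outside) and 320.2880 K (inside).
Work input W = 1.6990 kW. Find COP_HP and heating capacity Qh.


COP = 320.2880 / 52.5640 = 6.0933
Qh = 6.0933 * 1.6990 = 10.3525 kW

COP = 6.0933, Qh = 10.3525 kW


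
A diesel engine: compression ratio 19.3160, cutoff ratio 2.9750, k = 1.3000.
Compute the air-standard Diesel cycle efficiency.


r^(k-1) = 2.4309
rc^k = 4.1260
eta = 0.4991 = 49.9149%

49.9149%


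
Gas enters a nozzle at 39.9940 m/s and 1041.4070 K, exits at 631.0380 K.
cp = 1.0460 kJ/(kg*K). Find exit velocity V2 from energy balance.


dT = 410.3690 K
2*cp*1000*dT = 858491.9480
V1^2 = 1599.5200
V2 = sqrt(860091.4680) = 927.4112 m/s

927.4112 m/s


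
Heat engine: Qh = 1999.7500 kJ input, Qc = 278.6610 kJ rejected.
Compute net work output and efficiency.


W = 1999.7500 - 278.6610 = 1721.0890 kJ
eta = 1721.0890 / 1999.7500 = 0.8607 = 86.0652%

W = 1721.0890 kJ, eta = 86.0652%


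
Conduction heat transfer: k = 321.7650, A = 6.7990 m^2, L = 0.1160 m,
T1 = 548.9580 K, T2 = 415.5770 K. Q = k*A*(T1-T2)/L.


dT = 133.3810 K
Q = 321.7650 * 6.7990 * 133.3810 / 0.1160 = 2515473.9433 W

2515473.9433 W


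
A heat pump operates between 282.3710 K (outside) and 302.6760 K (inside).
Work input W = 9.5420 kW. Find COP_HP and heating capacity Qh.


COP = 302.6760 / 20.3050 = 14.9065
Qh = 14.9065 * 9.5420 = 142.2376 kW

COP = 14.9065, Qh = 142.2376 kW


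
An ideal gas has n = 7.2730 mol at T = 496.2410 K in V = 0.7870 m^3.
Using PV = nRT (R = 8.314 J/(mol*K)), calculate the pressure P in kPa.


P = nRT/V = 7.2730 * 8.314 * 496.2410 / 0.7870
= 30006.5628 / 0.7870 = 38127.7800 Pa = 38.1278 kPa

38.1278 kPa


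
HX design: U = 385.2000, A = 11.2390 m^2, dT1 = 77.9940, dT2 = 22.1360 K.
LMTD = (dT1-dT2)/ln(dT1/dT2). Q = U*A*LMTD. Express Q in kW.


LMTD = 44.3519 K
Q = 385.2000 * 11.2390 * 44.3519 = 192011.1504 W = 192.0112 kW

192.0112 kW


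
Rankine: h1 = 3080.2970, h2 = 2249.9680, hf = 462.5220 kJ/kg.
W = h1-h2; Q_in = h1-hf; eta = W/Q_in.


W = 830.3290 kJ/kg
Q_in = 2617.7750 kJ/kg
eta = 0.3172 = 31.7189%

eta = 31.7189%


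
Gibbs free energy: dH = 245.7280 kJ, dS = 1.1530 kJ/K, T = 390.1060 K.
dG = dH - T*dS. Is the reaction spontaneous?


T*dS = 390.1060 * 1.1530 = 449.7922 kJ
dG = 245.7280 - 449.7922 = -204.0642 kJ (spontaneous)

dG = -204.0642 kJ, spontaneous


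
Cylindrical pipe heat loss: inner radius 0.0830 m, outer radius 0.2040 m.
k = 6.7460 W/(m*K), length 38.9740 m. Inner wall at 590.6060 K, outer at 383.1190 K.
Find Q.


dT = 207.4870 K
ln(ro/ri) = 0.8993
Q = 2*pi*6.7460*38.9740*207.4870 / 0.8993 = 381151.3296 W

381151.3296 W


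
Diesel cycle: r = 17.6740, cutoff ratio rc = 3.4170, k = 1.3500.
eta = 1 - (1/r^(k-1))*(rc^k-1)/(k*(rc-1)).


r^(k-1) = 2.7325
rc^k = 5.2532
eta = 0.5230 = 52.2983%

52.2983%


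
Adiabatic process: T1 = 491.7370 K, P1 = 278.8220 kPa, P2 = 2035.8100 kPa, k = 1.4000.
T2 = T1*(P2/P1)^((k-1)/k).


(k-1)/k = 0.2857
(P2/P1)^exp = 1.7648
T2 = 491.7370 * 1.7648 = 867.8037 K

867.8037 K


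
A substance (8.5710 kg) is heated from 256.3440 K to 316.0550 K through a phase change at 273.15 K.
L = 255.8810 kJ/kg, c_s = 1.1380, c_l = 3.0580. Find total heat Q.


Q1 (sensible, solid) = 8.5710 * 1.1380 * 16.8060 = 163.9223 kJ
Q2 (latent) = 8.5710 * 255.8810 = 2193.1561 kJ
Q3 (sensible, liquid) = 8.5710 * 3.0580 * 42.9050 = 1124.5451 kJ
Q_total = 3481.6235 kJ

3481.6235 kJ


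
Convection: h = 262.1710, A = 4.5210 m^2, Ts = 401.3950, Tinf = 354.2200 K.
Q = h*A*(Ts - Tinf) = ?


dT = 47.1750 K
Q = 262.1710 * 4.5210 * 47.1750 = 55915.3524 W

55915.3524 W


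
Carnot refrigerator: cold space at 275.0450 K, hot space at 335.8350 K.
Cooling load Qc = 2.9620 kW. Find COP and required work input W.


COP = 275.0450 / 60.7900 = 4.5245
W = 2.9620 / 4.5245 = 0.6547 kW

COP = 4.5245, W = 0.6547 kW


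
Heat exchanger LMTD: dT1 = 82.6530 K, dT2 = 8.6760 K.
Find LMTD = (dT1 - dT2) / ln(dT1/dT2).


dT1/dT2 = 9.5266
ln(dT1/dT2) = 2.2541
LMTD = 73.9770 / 2.2541 = 32.8190 K

32.8190 K


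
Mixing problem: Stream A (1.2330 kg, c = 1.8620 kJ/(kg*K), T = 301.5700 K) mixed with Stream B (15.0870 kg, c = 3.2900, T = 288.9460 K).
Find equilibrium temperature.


num = 15034.5484
den = 51.9321
Tf = 289.5041 K

289.5041 K


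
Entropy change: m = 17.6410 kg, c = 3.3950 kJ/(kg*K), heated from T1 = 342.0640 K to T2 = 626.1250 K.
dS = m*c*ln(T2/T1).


T2/T1 = 1.8304
ln(T2/T1) = 0.6046
dS = 17.6410 * 3.3950 * 0.6046 = 36.2074 kJ/K

36.2074 kJ/K


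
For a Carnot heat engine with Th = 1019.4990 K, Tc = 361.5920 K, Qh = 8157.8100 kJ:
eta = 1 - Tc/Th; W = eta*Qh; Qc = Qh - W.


eta = 1 - 361.5920/1019.4990 = 0.6453
W = 0.6453 * 8157.8100 = 5264.4292 kJ
Qc = 8157.8100 - 5264.4292 = 2893.3808 kJ

eta = 64.5324%, W = 5264.4292 kJ, Qc = 2893.3808 kJ


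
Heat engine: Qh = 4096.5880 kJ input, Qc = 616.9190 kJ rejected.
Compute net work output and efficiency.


W = 4096.5880 - 616.9190 = 3479.6690 kJ
eta = 3479.6690 / 4096.5880 = 0.8494 = 84.9407%

W = 3479.6690 kJ, eta = 84.9407%


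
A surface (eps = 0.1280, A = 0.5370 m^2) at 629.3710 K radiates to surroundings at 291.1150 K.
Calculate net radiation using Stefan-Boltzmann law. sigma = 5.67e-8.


T^4 = 1.5690e+11
Tsurr^4 = 7.1822e+09
Q = 0.1280 * 5.67e-8 * 0.5370 * 1.4972e+11 = 583.5054 W

583.5054 W


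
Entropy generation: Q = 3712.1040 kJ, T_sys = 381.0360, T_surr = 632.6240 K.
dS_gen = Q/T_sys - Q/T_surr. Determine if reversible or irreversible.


dS_sys = 3712.1040/381.0360 = 9.7421 kJ/K
dS_surr = -3712.1040/632.6240 = -5.8678 kJ/K
dS_gen = 9.7421 - 5.8678 = 3.8743 kJ/K (irreversible)

dS_gen = 3.8743 kJ/K, irreversible


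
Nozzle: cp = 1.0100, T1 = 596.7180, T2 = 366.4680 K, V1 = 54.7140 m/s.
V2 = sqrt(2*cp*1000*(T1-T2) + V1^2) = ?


dT = 230.2500 K
2*cp*1000*dT = 465105.0000
V1^2 = 2993.6218
V2 = sqrt(468098.6218) = 684.1773 m/s

684.1773 m/s


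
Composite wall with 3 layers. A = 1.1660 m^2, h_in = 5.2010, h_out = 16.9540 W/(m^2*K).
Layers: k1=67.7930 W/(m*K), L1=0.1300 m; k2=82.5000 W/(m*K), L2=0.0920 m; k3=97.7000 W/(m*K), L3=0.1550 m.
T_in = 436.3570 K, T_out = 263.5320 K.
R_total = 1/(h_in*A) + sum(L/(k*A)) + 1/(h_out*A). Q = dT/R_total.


R_conv_in = 1/(5.2010*1.1660) = 0.1649
R_1 = 0.1300/(67.7930*1.1660) = 0.0016
R_2 = 0.0920/(82.5000*1.1660) = 0.0010
R_3 = 0.1550/(97.7000*1.1660) = 0.0014
R_conv_out = 1/(16.9540*1.1660) = 0.0506
R_total = 0.2194 K/W
Q = 172.8250 / 0.2194 = 787.5543 W

R_total = 0.2194 K/W, Q = 787.5543 W


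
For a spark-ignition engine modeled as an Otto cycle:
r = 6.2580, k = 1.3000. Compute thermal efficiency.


r^(k-1) = 1.7335
eta = 1 - 1/1.7335 = 0.4231 = 42.3141%

42.3141%


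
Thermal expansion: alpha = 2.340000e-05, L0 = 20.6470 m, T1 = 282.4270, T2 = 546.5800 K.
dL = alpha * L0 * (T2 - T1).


dT = 264.1530 K
dL = 2.340000e-05 * 20.6470 * 264.1530 = 0.127623 m
L_final = 20.774623 m

dL = 0.127623 m


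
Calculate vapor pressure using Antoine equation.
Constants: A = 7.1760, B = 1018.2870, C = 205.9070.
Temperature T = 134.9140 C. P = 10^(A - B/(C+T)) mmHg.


C+T = 340.8210
B/(C+T) = 2.9877
log10(P) = 7.1760 - 2.9877 = 4.1883
P = 10^4.1883 = 15425.9801 mmHg

15425.9801 mmHg


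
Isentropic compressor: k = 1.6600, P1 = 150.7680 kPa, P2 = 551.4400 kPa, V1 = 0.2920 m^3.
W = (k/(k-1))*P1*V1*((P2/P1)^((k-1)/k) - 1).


(k-1)/k = 0.3976
(P2/P1)^exp = 1.6746
W = 2.5152 * 150.7680 * 0.2920 * (1.6746 - 1) = 74.7001 kJ

74.7001 kJ


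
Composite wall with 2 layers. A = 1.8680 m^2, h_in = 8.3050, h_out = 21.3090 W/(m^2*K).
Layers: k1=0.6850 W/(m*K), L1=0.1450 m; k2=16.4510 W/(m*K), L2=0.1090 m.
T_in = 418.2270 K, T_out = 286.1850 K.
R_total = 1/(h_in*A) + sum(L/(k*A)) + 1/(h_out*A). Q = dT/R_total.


R_conv_in = 1/(8.3050*1.8680) = 0.0645
R_1 = 0.1450/(0.6850*1.8680) = 0.1133
R_2 = 0.1090/(16.4510*1.8680) = 0.0035
R_conv_out = 1/(21.3090*1.8680) = 0.0251
R_total = 0.2064 K/W
Q = 132.0420 / 0.2064 = 639.5936 W

R_total = 0.2064 K/W, Q = 639.5936 W


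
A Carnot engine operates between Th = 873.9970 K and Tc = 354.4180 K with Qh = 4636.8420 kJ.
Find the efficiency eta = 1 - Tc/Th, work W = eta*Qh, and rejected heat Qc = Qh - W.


eta = 1 - 354.4180/873.9970 = 0.5945
W = 0.5945 * 4636.8420 = 2756.5378 kJ
Qc = 4636.8420 - 2756.5378 = 1880.3042 kJ

eta = 59.4486%, W = 2756.5378 kJ, Qc = 1880.3042 kJ


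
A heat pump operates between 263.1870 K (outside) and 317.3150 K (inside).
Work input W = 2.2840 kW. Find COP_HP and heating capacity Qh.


COP = 317.3150 / 54.1280 = 5.8623
Qh = 5.8623 * 2.2840 = 13.3895 kW

COP = 5.8623, Qh = 13.3895 kW


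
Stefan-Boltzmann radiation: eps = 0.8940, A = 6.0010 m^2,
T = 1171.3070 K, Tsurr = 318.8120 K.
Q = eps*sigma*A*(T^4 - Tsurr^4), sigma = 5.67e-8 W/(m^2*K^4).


T^4 = 1.8823e+12
Tsurr^4 = 1.0331e+10
Q = 0.8940 * 5.67e-8 * 6.0010 * 1.8719e+12 = 569425.5602 W

569425.5602 W


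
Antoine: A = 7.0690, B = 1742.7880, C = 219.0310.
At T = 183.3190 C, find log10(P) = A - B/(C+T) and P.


C+T = 402.3500
B/(C+T) = 4.3315
log10(P) = 7.0690 - 4.3315 = 2.7375
P = 10^2.7375 = 546.3585 mmHg

546.3585 mmHg


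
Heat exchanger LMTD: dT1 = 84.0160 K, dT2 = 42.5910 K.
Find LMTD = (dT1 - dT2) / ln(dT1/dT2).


dT1/dT2 = 1.9726
ln(dT1/dT2) = 0.6794
LMTD = 41.4250 / 0.6794 = 60.9761 K

60.9761 K


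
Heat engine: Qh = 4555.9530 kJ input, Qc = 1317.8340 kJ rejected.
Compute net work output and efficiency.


W = 4555.9530 - 1317.8340 = 3238.1190 kJ
eta = 3238.1190 / 4555.9530 = 0.7107 = 71.0745%

W = 3238.1190 kJ, eta = 71.0745%


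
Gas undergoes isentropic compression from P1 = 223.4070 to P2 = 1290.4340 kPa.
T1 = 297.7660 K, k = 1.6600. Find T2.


(k-1)/k = 0.3976
(P2/P1)^exp = 2.0083
T2 = 297.7660 * 2.0083 = 597.9921 K

597.9921 K


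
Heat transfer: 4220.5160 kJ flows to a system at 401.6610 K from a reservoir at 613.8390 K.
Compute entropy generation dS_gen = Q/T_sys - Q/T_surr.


dS_sys = 4220.5160/401.6610 = 10.5077 kJ/K
dS_surr = -4220.5160/613.8390 = -6.8756 kJ/K
dS_gen = 10.5077 - 6.8756 = 3.6320 kJ/K (irreversible)

dS_gen = 3.6320 kJ/K, irreversible


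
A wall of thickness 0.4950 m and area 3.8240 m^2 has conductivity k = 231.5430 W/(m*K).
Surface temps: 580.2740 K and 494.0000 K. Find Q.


dT = 86.2740 K
Q = 231.5430 * 3.8240 * 86.2740 / 0.4950 = 154320.7320 W

154320.7320 W


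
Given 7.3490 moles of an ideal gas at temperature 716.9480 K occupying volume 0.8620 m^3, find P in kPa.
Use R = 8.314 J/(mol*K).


P = nRT/V = 7.3490 * 8.314 * 716.9480 / 0.8620
= 43805.2260 / 0.8620 = 50818.1276 Pa = 50.8181 kPa

50.8181 kPa


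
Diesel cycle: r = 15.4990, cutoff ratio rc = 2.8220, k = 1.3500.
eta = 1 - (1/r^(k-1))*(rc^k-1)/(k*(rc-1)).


r^(k-1) = 2.6098
rc^k = 4.0574
eta = 0.5237 = 52.3712%

52.3712%


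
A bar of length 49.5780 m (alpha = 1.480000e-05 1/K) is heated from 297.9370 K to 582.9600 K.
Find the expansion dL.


dT = 285.0230 K
dL = 1.480000e-05 * 49.5780 * 285.0230 = 0.209137 m
L_final = 49.787137 m

dL = 0.209137 m


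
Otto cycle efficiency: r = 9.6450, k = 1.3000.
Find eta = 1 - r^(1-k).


r^(k-1) = 1.9737
eta = 1 - 1/1.9737 = 0.4933 = 49.3349%

49.3349%


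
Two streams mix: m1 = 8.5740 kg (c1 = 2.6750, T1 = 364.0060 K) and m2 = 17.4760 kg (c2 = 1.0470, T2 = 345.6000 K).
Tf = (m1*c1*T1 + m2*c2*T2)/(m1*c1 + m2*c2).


num = 14672.2132
den = 41.2328
Tf = 355.8382 K

355.8382 K


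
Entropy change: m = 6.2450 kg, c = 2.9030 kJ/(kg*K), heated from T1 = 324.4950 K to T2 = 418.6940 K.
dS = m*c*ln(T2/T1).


T2/T1 = 1.2903
ln(T2/T1) = 0.2549
dS = 6.2450 * 2.9030 * 0.2549 = 4.6206 kJ/K

4.6206 kJ/K


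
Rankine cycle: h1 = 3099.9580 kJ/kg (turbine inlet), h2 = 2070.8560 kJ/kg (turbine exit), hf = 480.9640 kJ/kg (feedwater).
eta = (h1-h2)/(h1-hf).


W = 1029.1020 kJ/kg
Q_in = 2618.9940 kJ/kg
eta = 0.3929 = 39.2938%

eta = 39.2938%


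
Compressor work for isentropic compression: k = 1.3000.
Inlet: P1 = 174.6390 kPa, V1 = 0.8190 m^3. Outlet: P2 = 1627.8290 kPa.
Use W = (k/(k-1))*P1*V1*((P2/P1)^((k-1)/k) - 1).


(k-1)/k = 0.2308
(P2/P1)^exp = 1.6739
W = 4.3333 * 174.6390 * 0.8190 * (1.6739 - 1) = 417.6642 kJ

417.6642 kJ


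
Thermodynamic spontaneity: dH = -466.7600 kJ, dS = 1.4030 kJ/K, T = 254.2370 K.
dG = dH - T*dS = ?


T*dS = 254.2370 * 1.4030 = 356.6945 kJ
dG = -466.7600 - 356.6945 = -823.4545 kJ (spontaneous)

dG = -823.4545 kJ, spontaneous


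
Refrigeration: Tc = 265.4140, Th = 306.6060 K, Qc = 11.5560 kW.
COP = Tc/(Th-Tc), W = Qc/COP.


COP = 265.4140 / 41.1920 = 6.4433
W = 11.5560 / 6.4433 = 1.7935 kW

COP = 6.4433, W = 1.7935 kW


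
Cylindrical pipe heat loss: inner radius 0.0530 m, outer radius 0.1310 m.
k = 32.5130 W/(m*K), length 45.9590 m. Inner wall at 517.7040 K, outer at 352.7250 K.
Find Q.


dT = 164.9790 K
ln(ro/ri) = 0.9049
Q = 2*pi*32.5130*45.9590*164.9790 / 0.9049 = 1711720.9467 W

1711720.9467 W


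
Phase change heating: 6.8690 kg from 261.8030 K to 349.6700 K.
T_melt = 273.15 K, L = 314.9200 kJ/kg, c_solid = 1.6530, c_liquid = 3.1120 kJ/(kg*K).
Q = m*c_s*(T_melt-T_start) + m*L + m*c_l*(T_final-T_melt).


Q1 (sensible, solid) = 6.8690 * 1.6530 * 11.3470 = 128.8390 kJ
Q2 (latent) = 6.8690 * 314.9200 = 2163.1855 kJ
Q3 (sensible, liquid) = 6.8690 * 3.1120 * 76.5200 = 1635.7166 kJ
Q_total = 3927.7411 kJ

3927.7411 kJ


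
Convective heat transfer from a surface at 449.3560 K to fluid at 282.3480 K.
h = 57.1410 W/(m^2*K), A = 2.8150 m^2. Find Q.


dT = 167.0080 K
Q = 57.1410 * 2.8150 * 167.0080 = 26863.5566 W

26863.5566 W


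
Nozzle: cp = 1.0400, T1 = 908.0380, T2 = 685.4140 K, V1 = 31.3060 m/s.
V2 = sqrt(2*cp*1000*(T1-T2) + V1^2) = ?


dT = 222.6240 K
2*cp*1000*dT = 463057.9200
V1^2 = 980.0656
V2 = sqrt(464037.9856) = 681.2033 m/s

681.2033 m/s


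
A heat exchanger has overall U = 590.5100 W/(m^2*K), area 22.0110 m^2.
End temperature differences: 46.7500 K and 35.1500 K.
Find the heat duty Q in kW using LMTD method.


LMTD = 40.6747 K
Q = 590.5100 * 22.0110 * 40.6747 = 528678.0488 W = 528.6780 kW

528.6780 kW


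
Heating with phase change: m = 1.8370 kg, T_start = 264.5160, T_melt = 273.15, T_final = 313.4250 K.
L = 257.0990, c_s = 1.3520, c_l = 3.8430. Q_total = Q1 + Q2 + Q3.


Q1 (sensible, solid) = 1.8370 * 1.3520 * 8.6340 = 21.4436 kJ
Q2 (latent) = 1.8370 * 257.0990 = 472.2909 kJ
Q3 (sensible, liquid) = 1.8370 * 3.8430 * 40.2750 = 284.3250 kJ
Q_total = 778.0595 kJ

778.0595 kJ


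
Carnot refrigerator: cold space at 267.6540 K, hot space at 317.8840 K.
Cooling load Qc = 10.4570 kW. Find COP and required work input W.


COP = 267.6540 / 50.2300 = 5.3286
W = 10.4570 / 5.3286 = 1.9624 kW

COP = 5.3286, W = 1.9624 kW


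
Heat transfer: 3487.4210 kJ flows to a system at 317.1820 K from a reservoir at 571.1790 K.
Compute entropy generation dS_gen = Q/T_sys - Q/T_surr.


dS_sys = 3487.4210/317.1820 = 10.9950 kJ/K
dS_surr = -3487.4210/571.1790 = -6.1057 kJ/K
dS_gen = 10.9950 - 6.1057 = 4.8894 kJ/K (irreversible)

dS_gen = 4.8894 kJ/K, irreversible


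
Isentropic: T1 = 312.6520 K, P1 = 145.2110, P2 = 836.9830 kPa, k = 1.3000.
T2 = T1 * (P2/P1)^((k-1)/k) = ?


(k-1)/k = 0.2308
(P2/P1)^exp = 1.4981
T2 = 312.6520 * 1.4981 = 468.3940 K

468.3940 K


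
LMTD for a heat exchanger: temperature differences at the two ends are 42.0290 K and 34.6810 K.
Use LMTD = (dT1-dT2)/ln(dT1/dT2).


dT1/dT2 = 1.2119
ln(dT1/dT2) = 0.1922
LMTD = 7.3480 / 0.1922 = 38.2374 K

38.2374 K


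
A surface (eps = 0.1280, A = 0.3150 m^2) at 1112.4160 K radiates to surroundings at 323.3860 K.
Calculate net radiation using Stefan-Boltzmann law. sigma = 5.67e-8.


T^4 = 1.5313e+12
Tsurr^4 = 1.0937e+10
Q = 0.1280 * 5.67e-8 * 0.3150 * 1.5204e+12 = 3475.8390 W

3475.8390 W


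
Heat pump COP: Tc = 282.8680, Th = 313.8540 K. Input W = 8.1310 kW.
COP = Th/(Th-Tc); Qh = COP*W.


COP = 313.8540 / 30.9860 = 10.1289
Qh = 10.1289 * 8.1310 = 82.3581 kW

COP = 10.1289, Qh = 82.3581 kW


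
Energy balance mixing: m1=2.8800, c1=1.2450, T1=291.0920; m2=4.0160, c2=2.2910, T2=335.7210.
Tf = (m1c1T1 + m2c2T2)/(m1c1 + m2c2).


num = 4132.5929
den = 12.7863
Tf = 323.2059 K

323.2059 K


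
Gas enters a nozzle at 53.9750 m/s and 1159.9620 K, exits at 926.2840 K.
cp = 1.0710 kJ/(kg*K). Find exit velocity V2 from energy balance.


dT = 233.6780 K
2*cp*1000*dT = 500538.2760
V1^2 = 2913.3006
V2 = sqrt(503451.5766) = 709.5432 m/s

709.5432 m/s


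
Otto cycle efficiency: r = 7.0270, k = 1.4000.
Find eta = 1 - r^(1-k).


r^(k-1) = 2.1813
eta = 1 - 1/2.1813 = 0.5415 = 54.1550%

54.1550%


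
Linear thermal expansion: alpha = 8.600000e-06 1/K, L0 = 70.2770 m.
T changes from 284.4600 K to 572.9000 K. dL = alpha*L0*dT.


dT = 288.4400 K
dL = 8.600000e-06 * 70.2770 * 288.4400 = 0.174328 m
L_final = 70.451328 m

dL = 0.174328 m


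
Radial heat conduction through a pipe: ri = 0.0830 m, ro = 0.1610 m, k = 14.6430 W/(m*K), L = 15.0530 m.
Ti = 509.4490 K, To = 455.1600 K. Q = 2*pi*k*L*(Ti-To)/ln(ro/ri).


dT = 54.2890 K
ln(ro/ri) = 0.6626
Q = 2*pi*14.6430*15.0530*54.2890 / 0.6626 = 113479.4333 W

113479.4333 W


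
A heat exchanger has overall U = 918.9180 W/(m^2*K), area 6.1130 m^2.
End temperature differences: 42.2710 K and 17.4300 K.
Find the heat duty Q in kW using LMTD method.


LMTD = 28.0401 K
Q = 918.9180 * 6.1130 * 28.0401 = 157511.1868 W = 157.5112 kW

157.5112 kW


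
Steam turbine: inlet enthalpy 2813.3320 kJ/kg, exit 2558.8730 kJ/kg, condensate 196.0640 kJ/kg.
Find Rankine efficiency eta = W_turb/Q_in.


W = 254.4590 kJ/kg
Q_in = 2617.2680 kJ/kg
eta = 0.0972 = 9.7223%

eta = 9.7223%


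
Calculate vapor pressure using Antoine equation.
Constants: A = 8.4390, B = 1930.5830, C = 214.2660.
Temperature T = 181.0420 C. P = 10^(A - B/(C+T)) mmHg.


C+T = 395.3080
B/(C+T) = 4.8837
log10(P) = 8.4390 - 4.8837 = 3.5553
P = 10^3.5553 = 3591.3372 mmHg

3591.3372 mmHg


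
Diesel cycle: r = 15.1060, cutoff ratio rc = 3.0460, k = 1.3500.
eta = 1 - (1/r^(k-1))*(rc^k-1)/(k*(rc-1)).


r^(k-1) = 2.5864
rc^k = 4.4982
eta = 0.5103 = 51.0336%

51.0336%


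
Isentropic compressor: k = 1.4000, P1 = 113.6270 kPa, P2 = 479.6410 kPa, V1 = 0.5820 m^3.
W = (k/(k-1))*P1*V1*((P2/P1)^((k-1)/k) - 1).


(k-1)/k = 0.2857
(P2/P1)^exp = 1.5090
W = 3.5000 * 113.6270 * 0.5820 * (1.5090 - 1) = 117.8174 kJ

117.8174 kJ


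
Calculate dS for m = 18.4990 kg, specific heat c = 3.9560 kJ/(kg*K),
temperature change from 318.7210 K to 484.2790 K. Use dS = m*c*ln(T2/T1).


T2/T1 = 1.5194
ln(T2/T1) = 0.4183
dS = 18.4990 * 3.9560 * 0.4183 = 30.6153 kJ/K

30.6153 kJ/K


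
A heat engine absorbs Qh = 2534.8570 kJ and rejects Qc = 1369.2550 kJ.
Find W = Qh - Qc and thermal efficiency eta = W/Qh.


W = 2534.8570 - 1369.2550 = 1165.6020 kJ
eta = 1165.6020 / 2534.8570 = 0.4598 = 45.9829%

W = 1165.6020 kJ, eta = 45.9829%


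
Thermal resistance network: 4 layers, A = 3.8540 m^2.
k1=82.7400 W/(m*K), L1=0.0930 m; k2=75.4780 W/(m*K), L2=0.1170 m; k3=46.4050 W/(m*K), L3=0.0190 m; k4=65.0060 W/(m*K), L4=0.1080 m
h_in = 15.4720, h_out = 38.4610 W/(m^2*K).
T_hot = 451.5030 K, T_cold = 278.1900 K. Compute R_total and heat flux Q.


R_conv_in = 1/(15.4720*3.8540) = 0.0168
R_1 = 0.0930/(82.7400*3.8540) = 0.0003
R_2 = 0.1170/(75.4780*3.8540) = 0.0004
R_3 = 0.0190/(46.4050*3.8540) = 0.0001
R_4 = 0.1080/(65.0060*3.8540) = 0.0004
R_conv_out = 1/(38.4610*3.8540) = 0.0067
R_total = 0.0247 K/W
Q = 173.3130 / 0.0247 = 7003.1551 W

R_total = 0.0247 K/W, Q = 7003.1551 W


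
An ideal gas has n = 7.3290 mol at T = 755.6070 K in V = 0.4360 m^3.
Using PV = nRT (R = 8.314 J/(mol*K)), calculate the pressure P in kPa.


P = nRT/V = 7.3290 * 8.314 * 755.6070 / 0.4360
= 46041.6325 / 0.4360 = 105600.0746 Pa = 105.6001 kPa

105.6001 kPa


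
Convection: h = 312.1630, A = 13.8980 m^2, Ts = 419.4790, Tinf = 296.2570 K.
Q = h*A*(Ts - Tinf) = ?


dT = 123.2220 K
Q = 312.1630 * 13.8980 * 123.2220 = 534591.4230 W

534591.4230 W


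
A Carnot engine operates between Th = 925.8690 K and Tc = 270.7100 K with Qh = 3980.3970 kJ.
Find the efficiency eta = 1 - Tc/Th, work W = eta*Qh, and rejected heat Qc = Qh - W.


eta = 1 - 270.7100/925.8690 = 0.7076
W = 0.7076 * 3980.3970 = 2816.5895 kJ
Qc = 3980.3970 - 2816.5895 = 1163.8075 kJ

eta = 70.7615%, W = 2816.5895 kJ, Qc = 1163.8075 kJ


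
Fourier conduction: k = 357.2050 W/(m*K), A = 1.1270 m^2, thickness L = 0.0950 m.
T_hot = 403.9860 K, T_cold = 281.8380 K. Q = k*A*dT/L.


dT = 122.1480 K
Q = 357.2050 * 1.1270 * 122.1480 / 0.0950 = 517611.8383 W

517611.8383 W


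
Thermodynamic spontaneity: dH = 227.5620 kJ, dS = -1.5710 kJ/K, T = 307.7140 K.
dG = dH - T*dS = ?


T*dS = 307.7140 * -1.5710 = -483.4187 kJ
dG = 227.5620 + 483.4187 = 710.9807 kJ (non-spontaneous)

dG = 710.9807 kJ, non-spontaneous


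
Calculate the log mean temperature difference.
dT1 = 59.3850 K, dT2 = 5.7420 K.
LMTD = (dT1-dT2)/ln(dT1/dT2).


dT1/dT2 = 10.3422
ln(dT1/dT2) = 2.3362
LMTD = 53.6430 / 2.3362 = 22.9613 K

22.9613 K


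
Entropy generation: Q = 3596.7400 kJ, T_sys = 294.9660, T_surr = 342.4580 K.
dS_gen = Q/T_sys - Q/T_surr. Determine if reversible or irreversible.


dS_sys = 3596.7400/294.9660 = 12.1937 kJ/K
dS_surr = -3596.7400/342.4580 = -10.5027 kJ/K
dS_gen = 12.1937 - 10.5027 = 1.6910 kJ/K (irreversible)

dS_gen = 1.6910 kJ/K, irreversible


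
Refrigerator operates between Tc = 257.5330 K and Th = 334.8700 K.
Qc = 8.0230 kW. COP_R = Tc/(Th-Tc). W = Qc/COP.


COP = 257.5330 / 77.3370 = 3.3300
W = 8.0230 / 3.3300 = 2.4093 kW

COP = 3.3300, W = 2.4093 kW


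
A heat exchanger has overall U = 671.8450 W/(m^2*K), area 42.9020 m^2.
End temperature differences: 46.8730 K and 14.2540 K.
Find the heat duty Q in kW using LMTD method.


LMTD = 27.4016 K
Q = 671.8450 * 42.9020 * 27.4016 = 789810.3177 W = 789.8103 kW

789.8103 kW


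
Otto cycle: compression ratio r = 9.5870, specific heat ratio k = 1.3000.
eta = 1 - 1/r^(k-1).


r^(k-1) = 1.9702
eta = 1 - 1/1.9702 = 0.4924 = 49.2431%

49.2431%


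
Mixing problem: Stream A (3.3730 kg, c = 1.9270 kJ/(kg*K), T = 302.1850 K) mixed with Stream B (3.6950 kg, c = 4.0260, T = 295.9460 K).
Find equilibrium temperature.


num = 6366.6467
den = 21.3758
Tf = 297.8431 K

297.8431 K


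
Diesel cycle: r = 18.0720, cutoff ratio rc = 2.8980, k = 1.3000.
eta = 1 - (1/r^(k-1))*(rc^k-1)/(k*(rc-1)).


r^(k-1) = 2.3829
rc^k = 3.9877
eta = 0.4918 = 49.1837%

49.1837%


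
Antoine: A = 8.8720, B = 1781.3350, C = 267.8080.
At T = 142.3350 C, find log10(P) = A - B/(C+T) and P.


C+T = 410.1430
B/(C+T) = 4.3432
log10(P) = 8.8720 - 4.3432 = 4.5288
P = 10^4.5288 = 33790.5541 mmHg

33790.5541 mmHg


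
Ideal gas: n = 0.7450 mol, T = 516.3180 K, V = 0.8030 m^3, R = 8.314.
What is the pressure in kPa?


P = nRT/V = 0.7450 * 8.314 * 516.3180 / 0.8030
= 3198.0375 / 0.8030 = 3982.6121 Pa = 3.9826 kPa

3.9826 kPa


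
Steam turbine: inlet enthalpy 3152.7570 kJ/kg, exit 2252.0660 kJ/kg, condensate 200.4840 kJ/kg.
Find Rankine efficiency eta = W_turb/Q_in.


W = 900.6910 kJ/kg
Q_in = 2952.2730 kJ/kg
eta = 0.3051 = 30.5084%

eta = 30.5084%


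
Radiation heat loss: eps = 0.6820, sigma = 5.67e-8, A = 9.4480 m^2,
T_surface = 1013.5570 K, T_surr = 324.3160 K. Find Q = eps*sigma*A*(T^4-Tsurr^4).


T^4 = 1.0553e+12
Tsurr^4 = 1.1063e+10
Q = 0.6820 * 5.67e-8 * 9.4480 * 1.0443e+12 = 381525.2963 W

381525.2963 W


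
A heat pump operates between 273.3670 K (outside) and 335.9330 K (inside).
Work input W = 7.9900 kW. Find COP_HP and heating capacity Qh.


COP = 335.9330 / 62.5660 = 5.3693
Qh = 5.3693 * 7.9900 = 42.9004 kW

COP = 5.3693, Qh = 42.9004 kW


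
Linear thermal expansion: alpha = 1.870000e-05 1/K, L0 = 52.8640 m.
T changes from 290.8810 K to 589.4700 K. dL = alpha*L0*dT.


dT = 298.5890 K
dL = 1.870000e-05 * 52.8640 * 298.5890 = 0.295172 m
L_final = 53.159172 m

dL = 0.295172 m


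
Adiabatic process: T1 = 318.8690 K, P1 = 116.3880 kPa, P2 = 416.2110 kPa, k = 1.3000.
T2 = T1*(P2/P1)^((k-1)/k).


(k-1)/k = 0.2308
(P2/P1)^exp = 1.3419
T2 = 318.8690 * 1.3419 = 427.8793 K

427.8793 K


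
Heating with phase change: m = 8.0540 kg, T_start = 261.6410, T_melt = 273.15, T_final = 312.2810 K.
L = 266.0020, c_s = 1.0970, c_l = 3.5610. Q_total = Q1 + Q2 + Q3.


Q1 (sensible, solid) = 8.0540 * 1.0970 * 11.5090 = 101.6848 kJ
Q2 (latent) = 8.0540 * 266.0020 = 2142.3801 kJ
Q3 (sensible, liquid) = 8.0540 * 3.5610 * 39.1310 = 1122.2886 kJ
Q_total = 3366.3534 kJ

3366.3534 kJ


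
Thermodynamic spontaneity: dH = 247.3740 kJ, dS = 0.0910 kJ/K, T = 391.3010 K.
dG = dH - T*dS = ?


T*dS = 391.3010 * 0.0910 = 35.6084 kJ
dG = 247.3740 - 35.6084 = 211.7656 kJ (non-spontaneous)

dG = 211.7656 kJ, non-spontaneous


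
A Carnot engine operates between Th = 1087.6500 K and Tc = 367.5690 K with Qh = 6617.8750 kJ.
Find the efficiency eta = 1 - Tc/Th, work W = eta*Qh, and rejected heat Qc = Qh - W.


eta = 1 - 367.5690/1087.6500 = 0.6621
W = 0.6621 * 6617.8750 = 4381.3782 kJ
Qc = 6617.8750 - 4381.3782 = 2236.4968 kJ

eta = 66.2052%, W = 4381.3782 kJ, Qc = 2236.4968 kJ


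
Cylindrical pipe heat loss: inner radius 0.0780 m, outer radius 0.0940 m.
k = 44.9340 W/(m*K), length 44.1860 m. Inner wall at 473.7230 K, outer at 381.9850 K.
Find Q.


dT = 91.7380 K
ln(ro/ri) = 0.1866
Q = 2*pi*44.9340*44.1860*91.7380 / 0.1866 = 6133522.3794 W

6133522.3794 W


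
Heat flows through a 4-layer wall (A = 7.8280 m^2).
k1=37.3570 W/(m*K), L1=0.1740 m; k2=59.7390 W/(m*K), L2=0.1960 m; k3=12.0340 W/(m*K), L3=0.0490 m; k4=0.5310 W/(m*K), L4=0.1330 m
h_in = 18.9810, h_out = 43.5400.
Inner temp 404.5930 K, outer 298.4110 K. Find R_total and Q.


R_conv_in = 1/(18.9810*7.8280) = 0.0067
R_1 = 0.1740/(37.3570*7.8280) = 0.0006
R_2 = 0.1960/(59.7390*7.8280) = 0.0004
R_3 = 0.0490/(12.0340*7.8280) = 0.0005
R_4 = 0.1330/(0.5310*7.8280) = 0.0320
R_conv_out = 1/(43.5400*7.8280) = 0.0029
R_total = 0.0432 K/W
Q = 106.1820 / 0.0432 = 2458.1830 W

R_total = 0.0432 K/W, Q = 2458.1830 W


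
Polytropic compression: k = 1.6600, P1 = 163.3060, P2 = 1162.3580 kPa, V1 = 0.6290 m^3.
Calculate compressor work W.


(k-1)/k = 0.3976
(P2/P1)^exp = 2.1821
W = 2.5152 * 163.3060 * 0.6290 * (2.1821 - 1) = 305.4101 kJ

305.4101 kJ


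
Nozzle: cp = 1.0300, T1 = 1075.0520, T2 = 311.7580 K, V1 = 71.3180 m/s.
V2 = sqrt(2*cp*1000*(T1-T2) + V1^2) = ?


dT = 763.2940 K
2*cp*1000*dT = 1572385.6400
V1^2 = 5086.2571
V2 = sqrt(1577471.8971) = 1255.9745 m/s

1255.9745 m/s


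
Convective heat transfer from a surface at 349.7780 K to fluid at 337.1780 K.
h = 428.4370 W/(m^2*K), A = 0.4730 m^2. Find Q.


dT = 12.6000 K
Q = 428.4370 * 0.4730 * 12.6000 = 2553.3988 W

2553.3988 W


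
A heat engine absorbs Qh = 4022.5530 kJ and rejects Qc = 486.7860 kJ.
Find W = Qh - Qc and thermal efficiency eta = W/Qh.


W = 4022.5530 - 486.7860 = 3535.7670 kJ
eta = 3535.7670 / 4022.5530 = 0.8790 = 87.8986%

W = 3535.7670 kJ, eta = 87.8986%


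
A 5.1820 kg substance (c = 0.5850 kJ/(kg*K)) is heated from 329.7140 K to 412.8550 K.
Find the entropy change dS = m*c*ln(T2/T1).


T2/T1 = 1.2522
ln(T2/T1) = 0.2249
dS = 5.1820 * 0.5850 * 0.2249 = 0.6817 kJ/K

0.6817 kJ/K


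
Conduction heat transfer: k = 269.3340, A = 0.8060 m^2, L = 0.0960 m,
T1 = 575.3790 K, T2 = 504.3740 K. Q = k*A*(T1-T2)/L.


dT = 71.0050 K
Q = 269.3340 * 0.8060 * 71.0050 / 0.0960 = 160562.4260 W

160562.4260 W


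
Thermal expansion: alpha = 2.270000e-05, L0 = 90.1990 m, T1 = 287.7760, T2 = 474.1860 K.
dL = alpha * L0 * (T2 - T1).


dT = 186.4100 K
dL = 2.270000e-05 * 90.1990 * 186.4100 = 0.381678 m
L_final = 90.580678 m

dL = 0.381678 m


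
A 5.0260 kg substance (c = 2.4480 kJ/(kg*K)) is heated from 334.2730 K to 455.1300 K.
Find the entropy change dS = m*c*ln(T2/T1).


T2/T1 = 1.3616
ln(T2/T1) = 0.3086
dS = 5.0260 * 2.4480 * 0.3086 = 3.7972 kJ/K

3.7972 kJ/K


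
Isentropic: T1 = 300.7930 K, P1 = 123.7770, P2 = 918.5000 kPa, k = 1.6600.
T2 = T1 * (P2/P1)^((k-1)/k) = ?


(k-1)/k = 0.3976
(P2/P1)^exp = 2.2186
T2 = 300.7930 * 2.2186 = 667.3382 K

667.3382 K


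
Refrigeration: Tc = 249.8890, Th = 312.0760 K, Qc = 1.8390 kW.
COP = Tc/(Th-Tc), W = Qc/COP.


COP = 249.8890 / 62.1870 = 4.0183
W = 1.8390 / 4.0183 = 0.4577 kW

COP = 4.0183, W = 0.4577 kW


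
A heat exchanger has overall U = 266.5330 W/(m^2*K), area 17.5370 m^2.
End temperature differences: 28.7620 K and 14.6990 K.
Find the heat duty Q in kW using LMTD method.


LMTD = 20.9497 K
Q = 266.5330 * 17.5370 * 20.9497 = 97922.7046 W = 97.9227 kW

97.9227 kW


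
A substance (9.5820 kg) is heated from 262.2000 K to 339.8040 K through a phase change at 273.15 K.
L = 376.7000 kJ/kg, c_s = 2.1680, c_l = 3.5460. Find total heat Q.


Q1 (sensible, solid) = 9.5820 * 2.1680 * 10.9500 = 227.4728 kJ
Q2 (latent) = 9.5820 * 376.7000 = 3609.5394 kJ
Q3 (sensible, liquid) = 9.5820 * 3.5460 * 66.6540 = 2264.7544 kJ
Q_total = 6101.7667 kJ

6101.7667 kJ


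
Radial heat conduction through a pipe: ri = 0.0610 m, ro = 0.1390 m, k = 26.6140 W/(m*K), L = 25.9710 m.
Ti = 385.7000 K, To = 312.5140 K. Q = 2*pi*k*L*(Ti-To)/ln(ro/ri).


dT = 73.1860 K
ln(ro/ri) = 0.8236
Q = 2*pi*26.6140*25.9710*73.1860 / 0.8236 = 385913.8189 W

385913.8189 W


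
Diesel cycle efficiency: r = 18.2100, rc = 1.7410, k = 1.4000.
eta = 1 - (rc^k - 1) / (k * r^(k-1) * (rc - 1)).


r^(k-1) = 3.1924
rc^k = 2.1733
eta = 0.6457 = 64.5728%

64.5728%


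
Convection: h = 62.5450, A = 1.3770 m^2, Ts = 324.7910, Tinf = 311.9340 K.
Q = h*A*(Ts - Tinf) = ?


dT = 12.8570 K
Q = 62.5450 * 1.3770 * 12.8570 = 1107.3022 W

1107.3022 W


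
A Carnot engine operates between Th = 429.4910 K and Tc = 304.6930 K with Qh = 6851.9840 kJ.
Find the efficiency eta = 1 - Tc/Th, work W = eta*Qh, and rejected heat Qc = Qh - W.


eta = 1 - 304.6930/429.4910 = 0.2906
W = 0.2906 * 6851.9840 = 1990.9938 kJ
Qc = 6851.9840 - 1990.9938 = 4860.9902 kJ

eta = 29.0572%, W = 1990.9938 kJ, Qc = 4860.9902 kJ


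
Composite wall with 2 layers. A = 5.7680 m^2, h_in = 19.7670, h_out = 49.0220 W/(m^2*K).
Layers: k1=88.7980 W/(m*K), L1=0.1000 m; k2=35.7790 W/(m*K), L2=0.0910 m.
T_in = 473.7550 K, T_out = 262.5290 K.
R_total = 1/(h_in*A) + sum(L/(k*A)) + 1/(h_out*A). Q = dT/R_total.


R_conv_in = 1/(19.7670*5.7680) = 0.0088
R_1 = 0.1000/(88.7980*5.7680) = 0.0002
R_2 = 0.0910/(35.7790*5.7680) = 0.0004
R_conv_out = 1/(49.0220*5.7680) = 0.0035
R_total = 0.0129 K/W
Q = 211.2260 / 0.0129 = 16319.1216 W

R_total = 0.0129 K/W, Q = 16319.1216 W


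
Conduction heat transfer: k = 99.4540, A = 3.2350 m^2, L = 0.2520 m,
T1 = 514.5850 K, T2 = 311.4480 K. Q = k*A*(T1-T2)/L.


dT = 203.1370 K
Q = 99.4540 * 3.2350 * 203.1370 / 0.2520 = 259349.2722 W

259349.2722 W


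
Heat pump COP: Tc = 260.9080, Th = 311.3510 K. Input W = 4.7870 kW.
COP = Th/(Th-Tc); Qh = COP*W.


COP = 311.3510 / 50.4430 = 6.1723
Qh = 6.1723 * 4.7870 = 29.5470 kW

COP = 6.1723, Qh = 29.5470 kW


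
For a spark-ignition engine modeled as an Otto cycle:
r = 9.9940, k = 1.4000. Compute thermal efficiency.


r^(k-1) = 2.5113
eta = 1 - 1/2.5113 = 0.6018 = 60.1797%

60.1797%


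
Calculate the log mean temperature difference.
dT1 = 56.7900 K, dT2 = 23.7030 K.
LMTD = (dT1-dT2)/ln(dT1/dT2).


dT1/dT2 = 2.3959
ln(dT1/dT2) = 0.8738
LMTD = 33.0870 / 0.8738 = 37.8674 K

37.8674 K


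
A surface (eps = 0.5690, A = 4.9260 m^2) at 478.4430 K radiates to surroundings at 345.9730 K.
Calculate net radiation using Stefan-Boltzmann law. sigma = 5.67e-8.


T^4 = 5.2399e+10
Tsurr^4 = 1.4327e+10
Q = 0.5690 * 5.67e-8 * 4.9260 * 3.8071e+10 = 6050.4450 W

6050.4450 W


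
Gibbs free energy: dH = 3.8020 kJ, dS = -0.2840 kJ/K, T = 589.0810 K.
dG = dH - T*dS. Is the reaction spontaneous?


T*dS = 589.0810 * -0.2840 = -167.2990 kJ
dG = 3.8020 + 167.2990 = 171.1010 kJ (non-spontaneous)

dG = 171.1010 kJ, non-spontaneous


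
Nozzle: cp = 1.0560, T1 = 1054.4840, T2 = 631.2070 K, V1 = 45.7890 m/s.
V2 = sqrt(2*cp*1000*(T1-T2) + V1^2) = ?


dT = 423.2770 K
2*cp*1000*dT = 893961.0240
V1^2 = 2096.6325
V2 = sqrt(896057.6565) = 946.6032 m/s

946.6032 m/s


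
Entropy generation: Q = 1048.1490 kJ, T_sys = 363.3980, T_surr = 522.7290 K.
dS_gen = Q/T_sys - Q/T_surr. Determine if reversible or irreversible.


dS_sys = 1048.1490/363.3980 = 2.8843 kJ/K
dS_surr = -1048.1490/522.7290 = -2.0051 kJ/K
dS_gen = 2.8843 - 2.0051 = 0.8792 kJ/K (irreversible)

dS_gen = 0.8792 kJ/K, irreversible


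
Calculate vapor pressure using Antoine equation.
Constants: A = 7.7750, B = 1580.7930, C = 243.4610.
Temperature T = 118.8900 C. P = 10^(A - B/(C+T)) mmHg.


C+T = 362.3510
B/(C+T) = 4.3626
log10(P) = 7.7750 - 4.3626 = 3.4124
P = 10^3.4124 = 2584.6310 mmHg

2584.6310 mmHg


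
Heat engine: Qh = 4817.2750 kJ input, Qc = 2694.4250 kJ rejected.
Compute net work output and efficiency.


W = 4817.2750 - 2694.4250 = 2122.8500 kJ
eta = 2122.8500 / 4817.2750 = 0.4407 = 44.0674%

W = 2122.8500 kJ, eta = 44.0674%


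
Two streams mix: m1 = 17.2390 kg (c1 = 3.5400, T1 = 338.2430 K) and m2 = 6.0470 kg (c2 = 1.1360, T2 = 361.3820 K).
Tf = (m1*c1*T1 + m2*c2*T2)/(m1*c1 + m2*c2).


num = 23124.1122
den = 67.8955
Tf = 340.5841 K

340.5841 K


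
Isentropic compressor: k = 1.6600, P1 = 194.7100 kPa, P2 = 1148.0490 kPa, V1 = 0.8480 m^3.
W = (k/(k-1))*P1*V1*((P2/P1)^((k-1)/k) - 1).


(k-1)/k = 0.3976
(P2/P1)^exp = 2.0248
W = 2.5152 * 194.7100 * 0.8480 * (2.0248 - 1) = 425.5666 kJ

425.5666 kJ


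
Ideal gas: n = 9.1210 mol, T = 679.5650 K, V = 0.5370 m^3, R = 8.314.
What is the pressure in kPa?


P = nRT/V = 9.1210 * 8.314 * 679.5650 / 0.5370
= 51532.7690 / 0.5370 = 95964.1881 Pa = 95.9642 kPa

95.9642 kPa


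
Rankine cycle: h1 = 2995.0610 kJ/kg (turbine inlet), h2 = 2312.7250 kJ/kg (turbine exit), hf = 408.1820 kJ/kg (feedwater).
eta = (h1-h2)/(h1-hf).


W = 682.3360 kJ/kg
Q_in = 2586.8790 kJ/kg
eta = 0.2638 = 26.3768%

eta = 26.3768%


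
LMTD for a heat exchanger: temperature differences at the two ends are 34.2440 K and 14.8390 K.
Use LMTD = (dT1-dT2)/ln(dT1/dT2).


dT1/dT2 = 2.3077
ln(dT1/dT2) = 0.8363
LMTD = 19.4050 / 0.8363 = 23.2047 K

23.2047 K


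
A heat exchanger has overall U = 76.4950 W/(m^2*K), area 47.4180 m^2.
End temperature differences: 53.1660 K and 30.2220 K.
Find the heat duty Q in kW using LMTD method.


LMTD = 40.6197 K
Q = 76.4950 * 47.4180 * 40.6197 = 147337.4276 W = 147.3374 kW

147.3374 kW


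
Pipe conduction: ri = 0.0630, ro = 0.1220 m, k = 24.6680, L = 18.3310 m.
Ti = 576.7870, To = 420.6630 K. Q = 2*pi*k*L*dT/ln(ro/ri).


dT = 156.1240 K
ln(ro/ri) = 0.6609
Q = 2*pi*24.6680*18.3310*156.1240 / 0.6609 = 671185.9766 W

671185.9766 W
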